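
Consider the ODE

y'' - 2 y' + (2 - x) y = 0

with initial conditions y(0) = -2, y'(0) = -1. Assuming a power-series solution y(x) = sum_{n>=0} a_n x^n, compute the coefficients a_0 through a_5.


Ansatz: y(x) = sum_{n>=0} a_n x^n, so y'(x) = sum_{n>=1} n a_n x^(n-1) and y''(x) = sum_{n>=2} n(n-1) a_n x^(n-2).
Substitute into P(x) y'' + Q(x) y' + R(x) y = 0 with P(x) = 1, Q(x) = -2, R(x) = 2 - x, and match powers of x.
Initial conditions: a_0 = -2, a_1 = -1.
Setting the coefficient of each power of x to zero and solving order by order (substituting the coefficients already found):
  x^0: 2 a_2 - 2 a_1 + 2 a_0 = 0  ->  2 a_2 = 2 a_1 - 2 a_0 = 2  ->  a_2 = 1
  x^1: 6 a_3 - 4 a_2 + 2 a_1 - a_0 = 0  ->  6 a_3 = 4 a_2 - 2 a_1 + a_0 = 4  ->  a_3 = 2/3
  x^2: 12 a_4 - 6 a_3 + 2 a_2 - a_1 = 0  ->  12 a_4 = 6 a_3 - 2 a_2 + a_1 = 1  ->  a_4 = 1/12
  x^3: 20 a_5 - 8 a_4 + 2 a_3 - a_2 = 0  ->  20 a_5 = 8 a_4 - 2 a_3 + a_2 = 1/3  ->  a_5 = 1/60
Truncated series: y(x) = -2 - x + x^2 + (2/3) x^3 + (1/12) x^4 + (1/60) x^5 + O(x^6).

a_0 = -2; a_1 = -1; a_2 = 1; a_3 = 2/3; a_4 = 1/12; a_5 = 1/60


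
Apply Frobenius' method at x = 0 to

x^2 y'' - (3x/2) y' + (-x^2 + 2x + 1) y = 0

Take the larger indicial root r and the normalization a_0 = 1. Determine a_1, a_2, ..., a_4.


Write in Frobenius form y'' + (p(x)/x) y' + (q(x)/x^2) y = 0:
  p(x) = -3/2,  q(x) = -x^2 + 2x + 1.
Indicial equation: r(r-1) + (-3/2) r + (1) = 0 -> roots r_1 = 2, r_2 = 1/2.
Take r = r_1 = 2. Let y(x) = x^r sum_{n>=0} a_n x^n with a_0 = 1.
Substitute y = x^r sum a_n x^n and match x^{r+n}. The recurrence is
  D(n) a_n + 2 a_{n-1} - 1 a_{n-2} = 0,  where D(n) = (r+n)(r+n-1) + (-3/2)(r+n) + (1).
  a_n = [-2 a_{n-1} + 1 a_{n-2}] / D(n).
Since the indicial polynomial factors as (r - r_1)(r - r_2), D(n) = (r_1 + n - r_1)(r_1 + n - r_2) = n(n + 3/2).
Evaluating step by step (a_0 = 1):
  n = 1: D(1) = 1(1 + 3/2) = 5/2; numerator = -2(1) = -2; a_1 = (-2)/(5/2) = -4/5
  n = 2: D(2) = 2(2 + 3/2) = 7; numerator = -2(-4/5) + 1(1) = 13/5; a_2 = (13/5)/(7) = 13/35
  n = 3: D(3) = 3(3 + 3/2) = 27/2; numerator = -2(13/35) + 1(-4/5) = -54/35; a_3 = (-54/35)/(27/2) = -4/35
  n = 4: D(4) = 4(4 + 3/2) = 22; numerator = -2(-4/35) + 1(13/35) = 3/5; a_4 = (3/5)/(22) = 3/110

r = 2; a_0 = 1; a_1 = -4/5; a_2 = 13/35; a_3 = -4/35; a_4 = 3/110


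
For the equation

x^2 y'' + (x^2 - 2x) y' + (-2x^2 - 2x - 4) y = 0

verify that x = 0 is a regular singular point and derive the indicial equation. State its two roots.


Divide by x^2 to reach normal form y'' + P_1(x) y' + P_2(x) y = 0 with P_1(x) = 1 - 2/x and P_2(x) = -2 - 2/x - 4/x^2.
x = 0 is a singular point because the y'-coefficient 1 - 2/x has a pole at x = 0 and the y-coefficient -2 - 2/x - 4/x^2 has a pole at x = 0.
It is a regular singular point because x P_1(x) = p(x) = x - 2 and x^2 P_2(x) = q(x) = -2x^2 - 2x - 4 are polynomials, hence analytic at x = 0.
p(0) = -2,  q(0) = -4.
Indicial equation: r(r-1) + p(0) r + q(0) = 0, i.e. r^2 + (p(0) - 1) r + q(0) = 0, i.e. r^2 - 3 r - 4 = 0.
Discriminant: (-3)^2 - 4(-4) = 25, so r = (3 ± 5)/2.
Solving: r_1 = 4, r_2 = -1.

indicial: r^2 - 3 r - 4 = 0; roots r_1 = 4, r_2 = -1


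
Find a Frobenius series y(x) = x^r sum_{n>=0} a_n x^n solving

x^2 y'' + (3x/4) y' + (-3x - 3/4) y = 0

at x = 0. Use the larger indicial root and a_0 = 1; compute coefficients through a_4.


Write in Frobenius form y'' + (p(x)/x) y' + (q(x)/x^2) y = 0:
  p(x) = 3/4,  q(x) = -3x - 3/4.
Indicial equation: r(r-1) + (3/4) r + (-3/4) = 0 -> roots r_1 = 1, r_2 = -3/4.
Take r = r_1 = 1. Let y(x) = x^r sum_{n>=0} a_n x^n with a_0 = 1.
Substitute y = x^r sum a_n x^n and match x^{r+n}. The recurrence is
  D(n) a_n - 3 a_{n-1} = 0,  where D(n) = (r+n)(r+n-1) + (3/4)(r+n) + (-3/4).
  a_n = 3 / D(n) * a_{n-1}.
Since the indicial polynomial factors as (r - r_1)(r - r_2), D(n) = (r_1 + n - r_1)(r_1 + n - r_2) = n(n + 7/4).
Evaluating step by step (a_0 = 1):
  n = 1: D(1) = 1(1 + 7/4) = 11/4; numerator = 3(1) = 3; a_1 = (3)/(11/4) = 12/11
  n = 2: D(2) = 2(2 + 7/4) = 15/2; numerator = 3(12/11) = 36/11; a_2 = (36/11)/(15/2) = 24/55
  n = 3: D(3) = 3(3 + 7/4) = 57/4; numerator = 3(24/55) = 72/55; a_3 = (72/55)/(57/4) = 96/1045
  n = 4: D(4) = 4(4 + 7/4) = 23; numerator = 3(96/1045) = 288/1045; a_4 = (288/1045)/(23) = 288/24035

r = 1; a_0 = 1; a_1 = 12/11; a_2 = 24/55; a_3 = 96/1045; a_4 = 288/24035


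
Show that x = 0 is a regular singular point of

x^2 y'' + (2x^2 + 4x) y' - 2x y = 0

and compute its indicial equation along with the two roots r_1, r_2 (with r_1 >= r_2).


Divide by x^2 to reach normal form y'' + P_1(x) y' + P_2(x) y = 0 with P_1(x) = 2 + 4/x and P_2(x) = -2/x.
x = 0 is a singular point because the y'-coefficient 2 + 4/x has a pole at x = 0 and the y-coefficient -2/x has a pole at x = 0.
It is a regular singular point because x P_1(x) = p(x) = 2x + 4 and x^2 P_2(x) = q(x) = -2x are polynomials, hence analytic at x = 0.
p(0) = 4,  q(0) = 0.
Indicial equation: r(r-1) + p(0) r + q(0) = 0, i.e. r^2 + (p(0) - 1) r + q(0) = 0, i.e. r^2 + 3 r = 0.
Discriminant: (3)^2 - 4(0) = 9, so r = (-3 ± 3)/2.
Solving: r_1 = 0, r_2 = -3.

indicial: r^2 + 3 r = 0; roots r_1 = 0, r_2 = -3


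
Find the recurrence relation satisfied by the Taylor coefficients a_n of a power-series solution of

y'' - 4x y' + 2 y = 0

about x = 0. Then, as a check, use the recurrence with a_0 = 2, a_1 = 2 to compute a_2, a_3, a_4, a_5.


Substitute y = sum_n a_n x^n.
y''(x) has coefficient (n+2)(n+1) a_{n+2} at x^n;
-4 x y'(x) has coefficient -4 n a_n at x^n (shift);
2 y(x) has coefficient 2 a_n at x^n.
Matching x^n: (n+2)(n+1) a_{n+2} + (-4n + 2) a_n = 0.
Thus a_{n+2} = (4n - 2) / ((n+1)(n+2)) * a_n.

Check with a_0 = 2, a_1 = 2 (apply the recurrence for n = 0, 1, 2, 3): a_0 = 2, a_1 = 2, a_2 = -2, a_3 = 2/3, a_4 = -1, a_5 = 1/3.

a_(n+2) = (4n - 2) / ((n+1)(n+2)) * a_n; check: a_0 = 2, a_1 = 2, a_2 = -2, a_3 = 2/3, a_4 = -1, a_5 = 1/3


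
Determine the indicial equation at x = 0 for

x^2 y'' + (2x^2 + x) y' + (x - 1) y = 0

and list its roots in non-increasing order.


Divide by x^2 to reach normal form y'' + P_1(x) y' + P_2(x) y = 0 with P_1(x) = 2 + 1/x and P_2(x) = 1/x - 1/x^2.
x = 0 is a singular point because the y'-coefficient 2 + 1/x has a pole at x = 0 and the y-coefficient 1/x - 1/x^2 has a pole at x = 0.
It is a regular singular point because x P_1(x) = p(x) = 2x + 1 and x^2 P_2(x) = q(x) = x - 1 are polynomials, hence analytic at x = 0.
p(0) = 1,  q(0) = -1.
Indicial equation: r(r-1) + p(0) r + q(0) = 0, i.e. r^2 + (p(0) - 1) r + q(0) = 0, i.e. r^2 - 1 = 0.
Discriminant: (0)^2 - 4(-1) = 4, so r = (0 ± 2)/2.
Solving: r_1 = 1, r_2 = -1.

indicial: r^2 - 1 = 0; roots r_1 = 1, r_2 = -1


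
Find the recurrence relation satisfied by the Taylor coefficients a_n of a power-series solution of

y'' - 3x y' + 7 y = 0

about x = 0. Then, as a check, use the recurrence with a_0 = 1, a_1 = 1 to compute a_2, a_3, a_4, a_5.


Substitute y = sum_n a_n x^n.
y''(x) has coefficient (n+2)(n+1) a_{n+2} at x^n;
-3 x y'(x) has coefficient -3 n a_n at x^n (shift);
7 y(x) has coefficient 7 a_n at x^n.
Matching x^n: (n+2)(n+1) a_{n+2} + (-3n + 7) a_n = 0.
Thus a_{n+2} = (3n - 7) / ((n+1)(n+2)) * a_n.

Check with a_0 = 1, a_1 = 1 (apply the recurrence for n = 0, 1, 2, 3): a_0 = 1, a_1 = 1, a_2 = -7/2, a_3 = -2/3, a_4 = 7/24, a_5 = -1/15.

a_(n+2) = (3n - 7) / ((n+1)(n+2)) * a_n; check: a_0 = 1, a_1 = 1, a_2 = -7/2, a_3 = -2/3, a_4 = 7/24, a_5 = -1/15


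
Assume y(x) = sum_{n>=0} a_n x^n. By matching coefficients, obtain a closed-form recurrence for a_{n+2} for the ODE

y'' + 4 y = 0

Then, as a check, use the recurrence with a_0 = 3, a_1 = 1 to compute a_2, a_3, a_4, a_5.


Substitute y = sum_n a_n x^n into y'' + (const) y = 0.
y''(x) = sum_{n>=0} (n+2)(n+1) a_{n+2} x^n.
The ODE becomes sum_n [(n+2)(n+1) a_{n+2} + 4 a_n] x^n = 0.
Setting each coefficient to zero gives the recurrence:
  (n+2)(n+1) a_{n+2} + 4 a_n = 0,
  a_{n+2} = -4 / ((n+1)(n+2)) a_n.

Check with a_0 = 3, a_1 = 1 (apply the recurrence for n = 0, 1, 2, 3): a_0 = 3, a_1 = 1, a_2 = -6, a_3 = -2/3, a_4 = 2, a_5 = 2/15.

a_{n+2} = -4/((n+1)(n+2)) * a_n; check: a_0 = 3, a_1 = 1, a_2 = -6, a_3 = -2/3, a_4 = 2, a_5 = 2/15


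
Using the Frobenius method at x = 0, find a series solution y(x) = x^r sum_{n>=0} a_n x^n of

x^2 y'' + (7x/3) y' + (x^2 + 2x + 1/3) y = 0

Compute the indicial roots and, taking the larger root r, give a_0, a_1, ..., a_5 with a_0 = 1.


Write in Frobenius form y'' + (p(x)/x) y' + (q(x)/x^2) y = 0:
  p(x) = 7/3,  q(x) = x^2 + 2x + 1/3.
Indicial equation: r(r-1) + (7/3) r + (1/3) = 0 -> roots r_1 = -1/3, r_2 = -1.
Take r = r_1 = -1/3. Let y(x) = x^r sum_{n>=0} a_n x^n with a_0 = 1.
Substitute y = x^r sum a_n x^n and match x^{r+n}. The recurrence is
  D(n) a_n + 2 a_{n-1} + 1 a_{n-2} = 0,  where D(n) = (r+n)(r+n-1) + (7/3)(r+n) + (1/3).
  a_n = [-2 a_{n-1} - 1 a_{n-2}] / D(n).
Since the indicial polynomial factors as (r - r_1)(r - r_2), D(n) = (r_1 + n - r_1)(r_1 + n - r_2) = n(n + 2/3).
Evaluating step by step (a_0 = 1):
  n = 1: D(1) = 1(1 + 2/3) = 5/3; numerator = -2(1) = -2; a_1 = (-2)/(5/3) = -6/5
  n = 2: D(2) = 2(2 + 2/3) = 16/3; numerator = -2(-6/5) - 1(1) = 7/5; a_2 = (7/5)/(16/3) = 21/80
  n = 3: D(3) = 3(3 + 2/3) = 11; numerator = -2(21/80) - 1(-6/5) = 27/40; a_3 = (27/40)/(11) = 27/440
  n = 4: D(4) = 4(4 + 2/3) = 56/3; numerator = -2(27/440) - 1(21/80) = -339/880; a_4 = (-339/880)/(56/3) = -1017/49280
  n = 5: D(5) = 5(5 + 2/3) = 85/3; numerator = -2(-1017/49280) - 1(27/440) = -9/448; a_5 = (-9/448)/(85/3) = -27/38080

r = -1/3; a_0 = 1; a_1 = -6/5; a_2 = 21/80; a_3 = 27/440; a_4 = -1017/49280; a_5 = -27/38080


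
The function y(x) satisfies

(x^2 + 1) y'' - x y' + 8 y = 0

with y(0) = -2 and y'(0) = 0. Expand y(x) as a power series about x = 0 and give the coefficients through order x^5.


Ansatz: y(x) = sum_{n>=0} a_n x^n, so y'(x) = sum_{n>=1} n a_n x^(n-1) and y''(x) = sum_{n>=2} n(n-1) a_n x^(n-2).
Substitute into P(x) y'' + Q(x) y' + R(x) y = 0 with P(x) = x^2 + 1, Q(x) = -x, R(x) = 8, and match powers of x.
Initial conditions: a_0 = -2, a_1 = 0.
Setting the coefficient of each power of x to zero and solving order by order (substituting the coefficients already found):
  x^0: 2 a_2 + 8 a_0 = 0  ->  2 a_2 = -8 a_0 = 16  ->  a_2 = 8
  x^1: 6 a_3 + 7 a_1 = 0  ->  6 a_3 = -7 a_1 = 0  ->  a_3 = 0
  x^2: 12 a_4 + 8 a_2 = 0  ->  12 a_4 = -8 a_2 = -64  ->  a_4 = -16/3
  x^3: 20 a_5 + 11 a_3 = 0  ->  20 a_5 = -11 a_3 = 0  ->  a_5 = 0
Truncated series: y(x) = -2 + 8 x^2 - (16/3) x^4 + O(x^6).

a_0 = -2; a_1 = 0; a_2 = 8; a_3 = 0; a_4 = -16/3; a_5 = 0


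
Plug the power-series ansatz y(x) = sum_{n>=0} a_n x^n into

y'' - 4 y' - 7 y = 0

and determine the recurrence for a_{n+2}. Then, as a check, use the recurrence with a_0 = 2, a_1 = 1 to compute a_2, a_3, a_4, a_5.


Substitute y = sum_n a_n x^n.
y''(x) has coefficient (n+2)(n+1) a_{n+2} at x^n;
-4 y'(x) has coefficient -4 (n+1) a_{n+1} at x^n;
-7 y(x) has coefficient -7 a_n at x^n.
Matching x^n: (n+2)(n+1) a_{n+2} - 4 (n+1) a_{n+1} - 7 a_n = 0.
Thus a_{n+2} = [4 (n+1) a_{n+1} + 7 a_n] / ((n+1)(n+2)).

Check with a_0 = 2, a_1 = 1 (apply the recurrence for n = 0, 1, 2, 3): a_0 = 2, a_1 = 1, a_2 = 9, a_3 = 79/6, a_4 = 221/12, a_5 = 2321/120.

a_(n+2) = [4 (n+1) a_(n+1) + 7 a_n] / ((n+1)(n+2)); check: a_0 = 2, a_1 = 1, a_2 = 9, a_3 = 79/6, a_4 = 221/12, a_5 = 2321/120


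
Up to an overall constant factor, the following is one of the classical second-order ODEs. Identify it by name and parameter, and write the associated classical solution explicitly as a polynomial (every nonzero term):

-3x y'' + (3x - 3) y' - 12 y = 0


All three coefficients share the factor -3; dividing through by -3 gives  x y'' + (1 - x) y' + 4 y = 0.
This matches the Laguerre equation x y'' + (1 - x) y' + n y = 0 with n = 4; the polynomial solution is L_4(x).
With y = sum_k a_k x^k, matching x^k gives (k+1)k a_{k+1} + (k+1) a_{k+1} - k a_k + n a_k = 0, i.e. (k+1)^2 a_{k+1} = (k - n) a_k = (k - 4) a_k. The right side vanishes at k = 4, so the series terminates at degree 4.
Standard normalization L_n(0) = 1 gives a_0 = 1. Work upward with a_{k+1} = (k - 4) a_k / (k+1)^2:
  a_1 = (0 - 4)(1) / 1^2 = -4/1 = -4
  a_2 = (1 - 4)(-4) / 2^2 = 12/4 = 3
  a_3 = (2 - 4)(3) / 3^2 = -6/9 = -2/3
  a_4 = (3 - 4)(-2/3) / 4^2 = (2/3)/16 = 1/24
Hence L_4(x) = x^4/24 - 2 x^3/3 + 3 x^2 - 4 x + 1.

L_4(x); series = x^4/24 - 2 x^3/3 + 3 x^2 - 4 x + 1


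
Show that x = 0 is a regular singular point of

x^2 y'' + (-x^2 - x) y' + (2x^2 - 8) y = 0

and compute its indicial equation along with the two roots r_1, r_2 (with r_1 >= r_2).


Divide by x^2 to reach normal form y'' + P_1(x) y' + P_2(x) y = 0 with P_1(x) = -1 - 1/x and P_2(x) = 2 - 8/x^2.
x = 0 is a singular point because the y'-coefficient -1 - 1/x has a pole at x = 0 and the y-coefficient 2 - 8/x^2 has a pole at x = 0.
It is a regular singular point because x P_1(x) = p(x) = -x - 1 and x^2 P_2(x) = q(x) = 2x^2 - 8 are polynomials, hence analytic at x = 0.
p(0) = -1,  q(0) = -8.
Indicial equation: r(r-1) + p(0) r + q(0) = 0, i.e. r^2 + (p(0) - 1) r + q(0) = 0, i.e. r^2 - 2 r - 8 = 0.
Discriminant: (-2)^2 - 4(-8) = 36, so r = (2 ± 6)/2.
Solving: r_1 = 4, r_2 = -2.

indicial: r^2 - 2 r - 8 = 0; roots r_1 = 4, r_2 = -2


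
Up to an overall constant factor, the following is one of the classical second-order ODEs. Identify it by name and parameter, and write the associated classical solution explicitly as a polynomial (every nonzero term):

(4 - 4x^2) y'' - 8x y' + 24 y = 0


All three coefficients share the factor 4; dividing through by 4 gives  (1 - x^2) y'' - 2x y' + 6 y = 0.
This matches the Legendre equation (1 - x^2) y'' - 2x y' + n(n+1) y = 0 (note the -2x y' term) with n(n+1) = 6, so n = 2; the polynomial solution is P_2(x).
With y = sum_k a_k x^k, matching x^k gives (k+2)(k+1) a_{k+2} = [k(k+1) - n(n+1)] a_k = (k - 2)(k + 3) a_k. The right side vanishes at k = 2, so the series with the parity of 2 terminates at degree 2.
Standard normalization (P_n(1) = 1): leading coefficient (2n)!/(2^n (n!)^2) = 24/(4*4) = 3/2, so a_2 = 3/2. Work downward with a_k = (k+1)(k+2) a_{k+2} / ((k - 2)(k + 3)):
  a_0 = (1)(2)(3/2) / ((0 - 2)(0 + 3)) = 3/(-6) = -1/2
Hence P_2(x) = 3 x^2/2 - 1/2.

P_2(x); series = 3 x^2/2 - 1/2


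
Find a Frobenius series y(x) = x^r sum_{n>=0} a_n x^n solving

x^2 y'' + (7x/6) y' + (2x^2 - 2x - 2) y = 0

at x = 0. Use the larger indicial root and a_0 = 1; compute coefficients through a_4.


Write in Frobenius form y'' + (p(x)/x) y' + (q(x)/x^2) y = 0:
  p(x) = 7/6,  q(x) = 2x^2 - 2x - 2.
Indicial equation: r(r-1) + (7/6) r + (-2) = 0 -> roots r_1 = 4/3, r_2 = -3/2.
Take r = r_1 = 4/3. Let y(x) = x^r sum_{n>=0} a_n x^n with a_0 = 1.
Substitute y = x^r sum a_n x^n and match x^{r+n}. The recurrence is
  D(n) a_n - 2 a_{n-1} + 2 a_{n-2} = 0,  where D(n) = (r+n)(r+n-1) + (7/6)(r+n) + (-2).
  a_n = [2 a_{n-1} - 2 a_{n-2}] / D(n).
Since the indicial polynomial factors as (r - r_1)(r - r_2), D(n) = (r_1 + n - r_1)(r_1 + n - r_2) = n(n + 17/6).
Evaluating step by step (a_0 = 1):
  n = 1: D(1) = 1(1 + 17/6) = 23/6; numerator = 2(1) = 2; a_1 = (2)/(23/6) = 12/23
  n = 2: D(2) = 2(2 + 17/6) = 29/3; numerator = 2(12/23) - 2(1) = -22/23; a_2 = (-22/23)/(29/3) = -66/667
  n = 3: D(3) = 3(3 + 17/6) = 35/2; numerator = 2(-66/667) - 2(12/23) = -36/29; a_3 = (-36/29)/(35/2) = -72/1015
  n = 4: D(4) = 4(4 + 17/6) = 82/3; numerator = 2(-72/1015) - 2(-66/667) = 1308/23345; a_4 = (1308/23345)/(82/3) = 1962/957145

r = 4/3; a_0 = 1; a_1 = 12/23; a_2 = -66/667; a_3 = -72/1015; a_4 = 1962/957145


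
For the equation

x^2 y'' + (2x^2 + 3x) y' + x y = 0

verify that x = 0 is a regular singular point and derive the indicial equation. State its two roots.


Divide by x^2 to reach normal form y'' + P_1(x) y' + P_2(x) y = 0 with P_1(x) = 2 + 3/x and P_2(x) = 1/x.
x = 0 is a singular point because the y'-coefficient 2 + 3/x has a pole at x = 0 and the y-coefficient 1/x has a pole at x = 0.
It is a regular singular point because x P_1(x) = p(x) = 2x + 3 and x^2 P_2(x) = q(x) = x are polynomials, hence analytic at x = 0.
p(0) = 3,  q(0) = 0.
Indicial equation: r(r-1) + p(0) r + q(0) = 0, i.e. r^2 + (p(0) - 1) r + q(0) = 0, i.e. r^2 + 2 r = 0.
Discriminant: (2)^2 - 4(0) = 4, so r = (-2 ± 2)/2.
Solving: r_1 = 0, r_2 = -2.

indicial: r^2 + 2 r = 0; roots r_1 = 0, r_2 = -2


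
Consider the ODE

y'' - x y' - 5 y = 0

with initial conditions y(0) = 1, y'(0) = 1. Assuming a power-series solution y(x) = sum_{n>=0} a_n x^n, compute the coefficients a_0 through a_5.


Ansatz: y(x) = sum_{n>=0} a_n x^n, so y'(x) = sum_{n>=1} n a_n x^(n-1) and y''(x) = sum_{n>=2} n(n-1) a_n x^(n-2).
Substitute into P(x) y'' + Q(x) y' + R(x) y = 0 with P(x) = 1, Q(x) = -x, R(x) = -5, and match powers of x.
Initial conditions: a_0 = 1, a_1 = 1.
Setting the coefficient of each power of x to zero and solving order by order (substituting the coefficients already found):
  x^0: 2 a_2 - 5 a_0 = 0  ->  2 a_2 = 5 a_0 = 5  ->  a_2 = 5/2
  x^1: 6 a_3 - 6 a_1 = 0  ->  6 a_3 = 6 a_1 = 6  ->  a_3 = 1
  x^2: 12 a_4 - 7 a_2 = 0  ->  12 a_4 = 7 a_2 = 35/2  ->  a_4 = 35/24
  x^3: 20 a_5 - 8 a_3 = 0  ->  20 a_5 = 8 a_3 = 8  ->  a_5 = 2/5
Truncated series: y(x) = 1 + x + (5/2) x^2 + x^3 + (35/24) x^4 + (2/5) x^5 + O(x^6).

a_0 = 1; a_1 = 1; a_2 = 5/2; a_3 = 1; a_4 = 35/24; a_5 = 2/5


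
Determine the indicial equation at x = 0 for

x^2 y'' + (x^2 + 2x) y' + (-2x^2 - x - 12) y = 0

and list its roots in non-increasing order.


Divide by x^2 to reach normal form y'' + P_1(x) y' + P_2(x) y = 0 with P_1(x) = 1 + 2/x and P_2(x) = -2 - 1/x - 12/x^2.
x = 0 is a singular point because the y'-coefficient 1 + 2/x has a pole at x = 0 and the y-coefficient -2 - 1/x - 12/x^2 has a pole at x = 0.
It is a regular singular point because x P_1(x) = p(x) = x + 2 and x^2 P_2(x) = q(x) = -2x^2 - x - 12 are polynomials, hence analytic at x = 0.
p(0) = 2,  q(0) = -12.
Indicial equation: r(r-1) + p(0) r + q(0) = 0, i.e. r^2 + (p(0) - 1) r + q(0) = 0, i.e. r^2 + 1 r - 12 = 0.
Discriminant: (1)^2 - 4(-12) = 49, so r = (-1 ± 7)/2.
Solving: r_1 = 3, r_2 = -4.

indicial: r^2 + 1 r - 12 = 0; roots r_1 = 3, r_2 = -4


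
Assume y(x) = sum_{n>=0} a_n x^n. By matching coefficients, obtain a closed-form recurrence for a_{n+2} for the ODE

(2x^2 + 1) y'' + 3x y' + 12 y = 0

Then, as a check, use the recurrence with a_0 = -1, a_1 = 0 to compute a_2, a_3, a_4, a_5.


Substitute y = sum_n a_n x^n.
(1 + 2 x^2) y'' contributes (n+2)(n+1) a_{n+2} + 2 n(n-1) a_n at x^n.
3 x y'(x) contributes 3 n a_n at x^n.
12 y(x) contributes 12 a_n at x^n.
Matching x^n: (n+2)(n+1) a_{n+2} + (2 n(n-1) + 3 n + 12) a_n = 0.
Thus a_{n+2} = (-2 n(n-1) - 3 n - 12) / ((n+1)(n+2)) * a_n.

Check with a_0 = -1, a_1 = 0 (apply the recurrence for n = 0, 1, 2, 3): a_0 = -1, a_1 = 0, a_2 = 6, a_3 = 0, a_4 = -11, a_5 = 0.

a_(n+2) = (-2 n(n-1) - 3 n - 12) / ((n+1)(n+2)) * a_n; check: a_0 = -1, a_1 = 0, a_2 = 6, a_3 = 0, a_4 = -11, a_5 = 0


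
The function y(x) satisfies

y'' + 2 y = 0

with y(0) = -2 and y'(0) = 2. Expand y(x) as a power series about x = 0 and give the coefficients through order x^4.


Ansatz: y(x) = sum_{n>=0} a_n x^n, so y'(x) = sum_{n>=1} n a_n x^(n-1) and y''(x) = sum_{n>=2} n(n-1) a_n x^(n-2).
Substitute into P(x) y'' + Q(x) y' + R(x) y = 0 with P(x) = 1, Q(x) = 0, R(x) = 2, and match powers of x.
Initial conditions: a_0 = -2, a_1 = 2.
Setting the coefficient of each power of x to zero and solving order by order (substituting the coefficients already found):
  x^0: 2 a_2 + 2 a_0 = 0  ->  2 a_2 = -2 a_0 = 4  ->  a_2 = 2
  x^1: 6 a_3 + 2 a_1 = 0  ->  6 a_3 = -2 a_1 = -4  ->  a_3 = -2/3
  x^2: 12 a_4 + 2 a_2 = 0  ->  12 a_4 = -2 a_2 = -4  ->  a_4 = -1/3
Truncated series: y(x) = -2 + 2 x + 2 x^2 - (2/3) x^3 - (1/3) x^4 + O(x^5).

a_0 = -2; a_1 = 2; a_2 = 2; a_3 = -2/3; a_4 = -1/3


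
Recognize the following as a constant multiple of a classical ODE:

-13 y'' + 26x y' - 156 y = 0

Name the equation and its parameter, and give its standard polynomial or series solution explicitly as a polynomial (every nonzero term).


All three coefficients share the factor -13; dividing through by -13 gives  y'' - 2x y' + 12 y = 0.
This matches the Hermite equation y'' - 2x y' + 2n y = 0 with 2n = 12, so n = 6; the polynomial solution is H_6(x).
With y = sum_k a_k x^k, matching x^k gives (k+2)(k+1) a_{k+2} = 2(k - n) a_k = 2(k - 6) a_k. The right side vanishes at k = 6, so the series with the parity of 6 terminates at degree 6.
Standard normalization: leading coefficient of H_n is 2^n, so a_6 = 2^6 = 64. Work downward with a_k = (k+1)(k+2) a_{k+2} / (2(k - n)):
  a_4 = (5)(6)(64) / (2(4 - 6)) = 1920/(-4) = -480
  a_2 = (3)(4)(-480) / (2(2 - 6)) = -5760/(-8) = 720
  a_0 = (1)(2)(720) / (2(0 - 6)) = 1440/(-12) = -120
Hence H_6(x) = 64 x^6 - 480 x^4 + 720 x^2 - 120.

H_6(x); series = 64 x^6 - 480 x^4 + 720 x^2 - 120


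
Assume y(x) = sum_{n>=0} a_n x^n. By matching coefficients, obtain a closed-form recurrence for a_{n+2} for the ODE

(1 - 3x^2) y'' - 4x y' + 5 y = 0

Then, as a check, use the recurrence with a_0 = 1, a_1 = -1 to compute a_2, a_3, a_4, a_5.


Substitute y = sum_n a_n x^n.
(1 - 3 x^2) y'' contributes (n+2)(n+1) a_{n+2} - 3 n(n-1) a_n at x^n.
-4 x y'(x) contributes -4 n a_n at x^n.
5 y(x) contributes 5 a_n at x^n.
Matching x^n: (n+2)(n+1) a_{n+2} + (-3 n(n-1) - 4 n + 5) a_n = 0.
Thus a_{n+2} = (3 n(n-1) + 4 n - 5) / ((n+1)(n+2)) * a_n.

Check with a_0 = 1, a_1 = -1 (apply the recurrence for n = 0, 1, 2, 3): a_0 = 1, a_1 = -1, a_2 = -5/2, a_3 = 1/6, a_4 = -15/8, a_5 = 5/24.

a_(n+2) = (3 n(n-1) + 4 n - 5) / ((n+1)(n+2)) * a_n; check: a_0 = 1, a_1 = -1, a_2 = -5/2, a_3 = 1/6, a_4 = -15/8, a_5 = 5/24


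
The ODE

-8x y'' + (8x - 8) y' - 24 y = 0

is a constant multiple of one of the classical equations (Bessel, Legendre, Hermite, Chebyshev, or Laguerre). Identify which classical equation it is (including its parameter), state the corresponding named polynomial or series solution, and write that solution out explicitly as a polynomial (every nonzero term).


All three coefficients share the factor -8; dividing through by -8 gives  x y'' + (1 - x) y' + 3 y = 0.
This matches the Laguerre equation x y'' + (1 - x) y' + n y = 0 with n = 3; the polynomial solution is L_3(x).
With y = sum_k a_k x^k, matching x^k gives (k+1)k a_{k+1} + (k+1) a_{k+1} - k a_k + n a_k = 0, i.e. (k+1)^2 a_{k+1} = (k - n) a_k = (k - 3) a_k. The right side vanishes at k = 3, so the series terminates at degree 3.
Standard normalization L_n(0) = 1 gives a_0 = 1. Work upward with a_{k+1} = (k - 3) a_k / (k+1)^2:
  a_1 = (0 - 3)(1) / 1^2 = -3/1 = -3
  a_2 = (1 - 3)(-3) / 2^2 = 6/4 = 3/2
  a_3 = (2 - 3)(3/2) / 3^2 = (-3/2)/9 = -1/6
Hence L_3(x) = -x^3/6 + 3 x^2/2 - 3 x + 1.

L_3(x); series = -x^3/6 + 3 x^2/2 - 3 x + 1


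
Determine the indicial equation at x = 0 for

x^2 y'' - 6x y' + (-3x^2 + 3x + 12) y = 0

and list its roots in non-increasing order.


Divide by x^2 to reach normal form y'' + P_1(x) y' + P_2(x) y = 0 with P_1(x) = -6/x and P_2(x) = -3 + 3/x + 12/x^2.
x = 0 is a singular point because the y'-coefficient -6/x has a pole at x = 0 and the y-coefficient -3 + 3/x + 12/x^2 has a pole at x = 0.
It is a regular singular point because x P_1(x) = p(x) = -6 and x^2 P_2(x) = q(x) = -3x^2 + 3x + 12 are polynomials, hence analytic at x = 0.
p(0) = -6,  q(0) = 12.
Indicial equation: r(r-1) + p(0) r + q(0) = 0, i.e. r^2 + (p(0) - 1) r + q(0) = 0, i.e. r^2 - 7 r + 12 = 0.
Discriminant: (-7)^2 - 4(12) = 1, so r = (7 ± 1)/2.
Solving: r_1 = 4, r_2 = 3.

indicial: r^2 - 7 r + 12 = 0; roots r_1 = 4, r_2 = 3


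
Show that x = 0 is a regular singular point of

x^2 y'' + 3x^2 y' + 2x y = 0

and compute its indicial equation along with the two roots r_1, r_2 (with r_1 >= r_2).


Divide by x^2 to reach normal form y'' + P_1(x) y' + P_2(x) y = 0 with P_1(x) = 3 and P_2(x) = 2/x.
x = 0 is a singular point because the y-coefficient 2/x has a pole at x = 0.
It is a regular singular point because x P_1(x) = p(x) = 3x and x^2 P_2(x) = q(x) = 2x are polynomials, hence analytic at x = 0.
p(0) = 0,  q(0) = 0.
Indicial equation: r(r-1) + p(0) r + q(0) = 0, i.e. r^2 + (p(0) - 1) r + q(0) = 0, i.e. r^2 - 1 r = 0.
Discriminant: (-1)^2 - 4(0) = 1, so r = (1 ± 1)/2.
Solving: r_1 = 1, r_2 = 0.

indicial: r^2 - 1 r = 0; roots r_1 = 1, r_2 = 0


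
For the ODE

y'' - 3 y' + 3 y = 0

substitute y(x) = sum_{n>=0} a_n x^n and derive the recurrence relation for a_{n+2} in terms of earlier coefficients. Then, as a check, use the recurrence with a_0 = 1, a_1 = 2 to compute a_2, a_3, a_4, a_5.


Substitute y = sum_n a_n x^n.
y''(x) has coefficient (n+2)(n+1) a_{n+2} at x^n;
-3 y'(x) has coefficient -3 (n+1) a_{n+1} at x^n;
3 y(x) has coefficient 3 a_n at x^n.
Matching x^n: (n+2)(n+1) a_{n+2} - 3 (n+1) a_{n+1} + 3 a_n = 0.
Thus a_{n+2} = [3 (n+1) a_{n+1} - 3 a_n] / ((n+1)(n+2)).

Check with a_0 = 1, a_1 = 2 (apply the recurrence for n = 0, 1, 2, 3): a_0 = 1, a_1 = 2, a_2 = 3/2, a_3 = 1/2, a_4 = 0, a_5 = -3/40.

a_(n+2) = [3 (n+1) a_(n+1) - 3 a_n] / ((n+1)(n+2)); check: a_0 = 1, a_1 = 2, a_2 = 3/2, a_3 = 1/2, a_4 = 0, a_5 = -3/40


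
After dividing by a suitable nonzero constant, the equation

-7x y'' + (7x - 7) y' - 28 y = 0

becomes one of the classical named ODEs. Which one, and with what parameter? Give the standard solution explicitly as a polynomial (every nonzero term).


All three coefficients share the factor -7; dividing through by -7 gives  x y'' + (1 - x) y' + 4 y = 0.
This matches the Laguerre equation x y'' + (1 - x) y' + n y = 0 with n = 4; the polynomial solution is L_4(x).
With y = sum_k a_k x^k, matching x^k gives (k+1)k a_{k+1} + (k+1) a_{k+1} - k a_k + n a_k = 0, i.e. (k+1)^2 a_{k+1} = (k - n) a_k = (k - 4) a_k. The right side vanishes at k = 4, so the series terminates at degree 4.
Standard normalization L_n(0) = 1 gives a_0 = 1. Work upward with a_{k+1} = (k - 4) a_k / (k+1)^2:
  a_1 = (0 - 4)(1) / 1^2 = -4/1 = -4
  a_2 = (1 - 4)(-4) / 2^2 = 12/4 = 3
  a_3 = (2 - 4)(3) / 3^2 = -6/9 = -2/3
  a_4 = (3 - 4)(-2/3) / 4^2 = (2/3)/16 = 1/24
Hence L_4(x) = x^4/24 - 2 x^3/3 + 3 x^2 - 4 x + 1.

L_4(x); series = x^4/24 - 2 x^3/3 + 3 x^2 - 4 x + 1


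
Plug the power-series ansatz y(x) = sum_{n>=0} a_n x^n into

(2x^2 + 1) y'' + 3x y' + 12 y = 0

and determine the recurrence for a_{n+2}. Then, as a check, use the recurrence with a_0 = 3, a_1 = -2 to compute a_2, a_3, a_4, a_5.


Substitute y = sum_n a_n x^n.
(1 + 2 x^2) y'' contributes (n+2)(n+1) a_{n+2} + 2 n(n-1) a_n at x^n.
3 x y'(x) contributes 3 n a_n at x^n.
12 y(x) contributes 12 a_n at x^n.
Matching x^n: (n+2)(n+1) a_{n+2} + (2 n(n-1) + 3 n + 12) a_n = 0.
Thus a_{n+2} = (-2 n(n-1) - 3 n - 12) / ((n+1)(n+2)) * a_n.

Check with a_0 = 3, a_1 = -2 (apply the recurrence for n = 0, 1, 2, 3): a_0 = 3, a_1 = -2, a_2 = -18, a_3 = 5, a_4 = 33, a_5 = -33/4.

a_(n+2) = (-2 n(n-1) - 3 n - 12) / ((n+1)(n+2)) * a_n; check: a_0 = 3, a_1 = -2, a_2 = -18, a_3 = 5, a_4 = 33, a_5 = -33/4


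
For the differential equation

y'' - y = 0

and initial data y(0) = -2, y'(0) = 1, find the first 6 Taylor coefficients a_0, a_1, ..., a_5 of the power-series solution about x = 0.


Ansatz: y(x) = sum_{n>=0} a_n x^n, so y'(x) = sum_{n>=1} n a_n x^(n-1) and y''(x) = sum_{n>=2} n(n-1) a_n x^(n-2).
Substitute into P(x) y'' + Q(x) y' + R(x) y = 0 with P(x) = 1, Q(x) = 0, R(x) = -1, and match powers of x.
Initial conditions: a_0 = -2, a_1 = 1.
Setting the coefficient of each power of x to zero and solving order by order (substituting the coefficients already found):
  x^0: 2 a_2 - a_0 = 0  ->  2 a_2 = a_0 = -2  ->  a_2 = -1
  x^1: 6 a_3 - a_1 = 0  ->  6 a_3 = a_1 = 1  ->  a_3 = 1/6
  x^2: 12 a_4 - a_2 = 0  ->  12 a_4 = a_2 = -1  ->  a_4 = -1/12
  x^3: 20 a_5 - a_3 = 0  ->  20 a_5 = a_3 = 1/6  ->  a_5 = 1/120
Truncated series: y(x) = -2 + x - x^2 + (1/6) x^3 - (1/12) x^4 + (1/120) x^5 + O(x^6).

a_0 = -2; a_1 = 1; a_2 = -1; a_3 = 1/6; a_4 = -1/12; a_5 = 1/120


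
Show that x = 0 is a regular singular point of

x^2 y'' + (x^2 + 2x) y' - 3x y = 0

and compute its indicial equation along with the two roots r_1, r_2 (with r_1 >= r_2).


Divide by x^2 to reach normal form y'' + P_1(x) y' + P_2(x) y = 0 with P_1(x) = 1 + 2/x and P_2(x) = -3/x.
x = 0 is a singular point because the y'-coefficient 1 + 2/x has a pole at x = 0 and the y-coefficient -3/x has a pole at x = 0.
It is a regular singular point because x P_1(x) = p(x) = x + 2 and x^2 P_2(x) = q(x) = -3x are polynomials, hence analytic at x = 0.
p(0) = 2,  q(0) = 0.
Indicial equation: r(r-1) + p(0) r + q(0) = 0, i.e. r^2 + (p(0) - 1) r + q(0) = 0, i.e. r^2 + 1 r = 0.
Discriminant: (1)^2 - 4(0) = 1, so r = (-1 ± 1)/2.
Solving: r_1 = 0, r_2 = -1.

indicial: r^2 + 1 r = 0; roots r_1 = 0, r_2 = -1


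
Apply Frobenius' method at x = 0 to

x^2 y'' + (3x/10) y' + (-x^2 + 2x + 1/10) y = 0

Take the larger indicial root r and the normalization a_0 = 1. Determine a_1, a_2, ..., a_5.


Write in Frobenius form y'' + (p(x)/x) y' + (q(x)/x^2) y = 0:
  p(x) = 3/10,  q(x) = -x^2 + 2x + 1/10.
Indicial equation: r(r-1) + (3/10) r + (1/10) = 0 -> roots r_1 = 1/2, r_2 = 1/5.
Take r = r_1 = 1/2. Let y(x) = x^r sum_{n>=0} a_n x^n with a_0 = 1.
Substitute y = x^r sum a_n x^n and match x^{r+n}. The recurrence is
  D(n) a_n + 2 a_{n-1} - 1 a_{n-2} = 0,  where D(n) = (r+n)(r+n-1) + (3/10)(r+n) + (1/10).
  a_n = [-2 a_{n-1} + 1 a_{n-2}] / D(n).
Since the indicial polynomial factors as (r - r_1)(r - r_2), D(n) = (r_1 + n - r_1)(r_1 + n - r_2) = n(n + 3/10).
Evaluating step by step (a_0 = 1):
  n = 1: D(1) = 1(1 + 3/10) = 13/10; numerator = -2(1) = -2; a_1 = (-2)/(13/10) = -20/13
  n = 2: D(2) = 2(2 + 3/10) = 23/5; numerator = -2(-20/13) + 1(1) = 53/13; a_2 = (53/13)/(23/5) = 265/299
  n = 3: D(3) = 3(3 + 3/10) = 99/10; numerator = -2(265/299) + 1(-20/13) = -990/299; a_3 = (-990/299)/(99/10) = -100/299
  n = 4: D(4) = 4(4 + 3/10) = 86/5; numerator = -2(-100/299) + 1(265/299) = 465/299; a_4 = (465/299)/(86/5) = 2325/25714
  n = 5: D(5) = 5(5 + 3/10) = 53/2; numerator = -2(2325/25714) + 1(-100/299) = -6625/12857; a_5 = (-6625/12857)/(53/2) = -250/12857

r = 1/2; a_0 = 1; a_1 = -20/13; a_2 = 265/299; a_3 = -100/299; a_4 = 2325/25714; a_5 = -250/12857


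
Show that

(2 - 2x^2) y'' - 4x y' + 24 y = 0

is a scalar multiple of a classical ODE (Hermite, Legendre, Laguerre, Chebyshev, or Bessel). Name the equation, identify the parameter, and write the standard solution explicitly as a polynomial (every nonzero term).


All three coefficients share the factor 2; dividing through by 2 gives  (1 - x^2) y'' - 2x y' + 12 y = 0.
This matches the Legendre equation (1 - x^2) y'' - 2x y' + n(n+1) y = 0 (note the -2x y' term) with n(n+1) = 12, so n = 3; the polynomial solution is P_3(x).
With y = sum_k a_k x^k, matching x^k gives (k+2)(k+1) a_{k+2} = [k(k+1) - n(n+1)] a_k = (k - 3)(k + 4) a_k. The right side vanishes at k = 3, so the series with the parity of 3 terminates at degree 3.
Standard normalization (P_n(1) = 1): leading coefficient (2n)!/(2^n (n!)^2) = 720/(8*36) = 5/2, so a_3 = 5/2. Work downward with a_k = (k+1)(k+2) a_{k+2} / ((k - 3)(k + 4)):
  a_1 = (2)(3)(5/2) / ((1 - 3)(1 + 4)) = 15/(-10) = -3/2
Hence P_3(x) = 5 x^3/2 - 3 x/2.

P_3(x); series = 5 x^3/2 - 3 x/2


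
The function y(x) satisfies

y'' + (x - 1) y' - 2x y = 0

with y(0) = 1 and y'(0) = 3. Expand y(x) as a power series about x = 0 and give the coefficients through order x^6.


Ansatz: y(x) = sum_{n>=0} a_n x^n, so y'(x) = sum_{n>=1} n a_n x^(n-1) and y''(x) = sum_{n>=2} n(n-1) a_n x^(n-2).
Substitute into P(x) y'' + Q(x) y' + R(x) y = 0 with P(x) = 1, Q(x) = x - 1, R(x) = -2x, and match powers of x.
Initial conditions: a_0 = 1, a_1 = 3.
Setting the coefficient of each power of x to zero and solving order by order (substituting the coefficients already found):
  x^0: 2 a_2 - a_1 = 0  ->  2 a_2 = a_1 = 3  ->  a_2 = 3/2
  x^1: 6 a_3 - 2 a_2 + a_1 - 2 a_0 = 0  ->  6 a_3 = 2 a_2 - a_1 + 2 a_0 = 2  ->  a_3 = 1/3
  x^2: 12 a_4 - 3 a_3 + 2 a_2 - 2 a_1 = 0  ->  12 a_4 = 3 a_3 - 2 a_2 + 2 a_1 = 4  ->  a_4 = 1/3
  x^3: 20 a_5 - 4 a_4 + 3 a_3 - 2 a_2 = 0  ->  20 a_5 = 4 a_4 - 3 a_3 + 2 a_2 = 10/3  ->  a_5 = 1/6
  x^4: 30 a_6 - 5 a_5 + 4 a_4 - 2 a_3 = 0  ->  30 a_6 = 5 a_5 - 4 a_4 + 2 a_3 = 1/6  ->  a_6 = 1/180
Truncated series: y(x) = 1 + 3 x + (3/2) x^2 + (1/3) x^3 + (1/3) x^4 + (1/6) x^5 + (1/180) x^6 + O(x^7).

a_0 = 1; a_1 = 3; a_2 = 3/2; a_3 = 1/3; a_4 = 1/3; a_5 = 1/6; a_6 = 1/180


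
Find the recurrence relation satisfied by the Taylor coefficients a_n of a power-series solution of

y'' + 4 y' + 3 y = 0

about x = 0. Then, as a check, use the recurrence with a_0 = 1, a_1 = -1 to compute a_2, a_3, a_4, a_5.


Substitute y = sum_n a_n x^n.
y''(x) has coefficient (n+2)(n+1) a_{n+2} at x^n;
4 y'(x) has coefficient 4 (n+1) a_{n+1} at x^n;
3 y(x) has coefficient 3 a_n at x^n.
Matching x^n: (n+2)(n+1) a_{n+2} + 4 (n+1) a_{n+1} + 3 a_n = 0.
Thus a_{n+2} = [-4 (n+1) a_{n+1} - 3 a_n] / ((n+1)(n+2)).

Check with a_0 = 1, a_1 = -1 (apply the recurrence for n = 0, 1, 2, 3): a_0 = 1, a_1 = -1, a_2 = 1/2, a_3 = -1/6, a_4 = 1/24, a_5 = -1/120.

a_(n+2) = [-4 (n+1) a_(n+1) - 3 a_n] / ((n+1)(n+2)); check: a_0 = 1, a_1 = -1, a_2 = 1/2, a_3 = -1/6, a_4 = 1/24, a_5 = -1/120


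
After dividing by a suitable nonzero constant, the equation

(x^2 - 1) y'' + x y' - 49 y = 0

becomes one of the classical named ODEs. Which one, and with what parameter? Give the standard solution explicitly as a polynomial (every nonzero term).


All three coefficients share the factor -1; dividing through by -1 gives  (1 - x^2) y'' - x y' + 49 y = 0.
This matches the Chebyshev equation (1 - x^2) y'' - x y' + n^2 y = 0 (note the -x y' term, not -2x y') with n^2 = 49, so n = 7; the polynomial solution is T_7(x).
With y = sum_k a_k x^k, matching x^k gives (k+2)(k+1) a_{k+2} = (k^2 - n^2) a_k = (k - 7)(k + 7) a_k. The right side vanishes at k = 7, so the series with the parity of 7 terminates at degree 7.
Standard normalization: leading coefficient of T_n is 2^(n-1), so a_7 = 2^6 = 64. Work downward with a_k = (k+1)(k+2) a_{k+2} / ((k - 7)(k + 7)):
  a_5 = (6)(7)(64) / ((5 - 7)(5 + 7)) = 2688/(-24) = -112
  a_3 = (4)(5)(-112) / ((3 - 7)(3 + 7)) = -2240/(-40) = 56
  a_1 = (2)(3)(56) / ((1 - 7)(1 + 7)) = 336/(-48) = -7
Hence T_7(x) = 64 x^7 - 112 x^5 + 56 x^3 - 7 x.

T_7(x); series = 64 x^7 - 112 x^5 + 56 x^3 - 7 x


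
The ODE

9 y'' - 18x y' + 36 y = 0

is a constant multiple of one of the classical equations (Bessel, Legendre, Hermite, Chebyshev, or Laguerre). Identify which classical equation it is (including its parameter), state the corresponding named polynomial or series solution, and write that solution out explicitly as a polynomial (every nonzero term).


All three coefficients share the factor 9; dividing through by 9 gives  y'' - 2x y' + 4 y = 0.
This matches the Hermite equation y'' - 2x y' + 2n y = 0 with 2n = 4, so n = 2; the polynomial solution is H_2(x).
With y = sum_k a_k x^k, matching x^k gives (k+2)(k+1) a_{k+2} = 2(k - n) a_k = 2(k - 2) a_k. The right side vanishes at k = 2, so the series with the parity of 2 terminates at degree 2.
Standard normalization: leading coefficient of H_n is 2^n, so a_2 = 2^2 = 4. Work downward with a_k = (k+1)(k+2) a_{k+2} / (2(k - n)):
  a_0 = (1)(2)(4) / (2(0 - 2)) = 8/(-4) = -2
Hence H_2(x) = 4 x^2 - 2.

H_2(x); series = 4 x^2 - 2


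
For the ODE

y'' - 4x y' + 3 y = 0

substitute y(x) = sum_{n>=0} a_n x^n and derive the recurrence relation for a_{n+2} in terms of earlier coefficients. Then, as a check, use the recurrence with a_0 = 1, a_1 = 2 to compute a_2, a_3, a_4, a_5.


Substitute y = sum_n a_n x^n.
y''(x) has coefficient (n+2)(n+1) a_{n+2} at x^n;
-4 x y'(x) has coefficient -4 n a_n at x^n (shift);
3 y(x) has coefficient 3 a_n at x^n.
Matching x^n: (n+2)(n+1) a_{n+2} + (-4n + 3) a_n = 0.
Thus a_{n+2} = (4n - 3) / ((n+1)(n+2)) * a_n.

Check with a_0 = 1, a_1 = 2 (apply the recurrence for n = 0, 1, 2, 3): a_0 = 1, a_1 = 2, a_2 = -3/2, a_3 = 1/3, a_4 = -5/8, a_5 = 3/20.

a_(n+2) = (4n - 3) / ((n+1)(n+2)) * a_n; check: a_0 = 1, a_1 = 2, a_2 = -3/2, a_3 = 1/3, a_4 = -5/8, a_5 = 3/20


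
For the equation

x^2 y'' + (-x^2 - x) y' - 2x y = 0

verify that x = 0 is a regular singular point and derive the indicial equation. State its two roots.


Divide by x^2 to reach normal form y'' + P_1(x) y' + P_2(x) y = 0 with P_1(x) = -1 - 1/x and P_2(x) = -2/x.
x = 0 is a singular point because the y'-coefficient -1 - 1/x has a pole at x = 0 and the y-coefficient -2/x has a pole at x = 0.
It is a regular singular point because x P_1(x) = p(x) = -x - 1 and x^2 P_2(x) = q(x) = -2x are polynomials, hence analytic at x = 0.
p(0) = -1,  q(0) = 0.
Indicial equation: r(r-1) + p(0) r + q(0) = 0, i.e. r^2 + (p(0) - 1) r + q(0) = 0, i.e. r^2 - 2 r = 0.
Discriminant: (-2)^2 - 4(0) = 4, so r = (2 ± 2)/2.
Solving: r_1 = 2, r_2 = 0.

indicial: r^2 - 2 r = 0; roots r_1 = 2, r_2 = 0


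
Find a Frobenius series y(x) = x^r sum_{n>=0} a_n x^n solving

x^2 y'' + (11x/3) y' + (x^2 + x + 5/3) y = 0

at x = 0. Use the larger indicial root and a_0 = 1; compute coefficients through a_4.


Write in Frobenius form y'' + (p(x)/x) y' + (q(x)/x^2) y = 0:
  p(x) = 11/3,  q(x) = x^2 + x + 5/3.
Indicial equation: r(r-1) + (11/3) r + (5/3) = 0 -> roots r_1 = -1, r_2 = -5/3.
Take r = r_1 = -1. Let y(x) = x^r sum_{n>=0} a_n x^n with a_0 = 1.
Substitute y = x^r sum a_n x^n and match x^{r+n}. The recurrence is
  D(n) a_n + 1 a_{n-1} + 1 a_{n-2} = 0,  where D(n) = (r+n)(r+n-1) + (11/3)(r+n) + (5/3).
  a_n = [-1 a_{n-1} - 1 a_{n-2}] / D(n).
Since the indicial polynomial factors as (r - r_1)(r - r_2), D(n) = (r_1 + n - r_1)(r_1 + n - r_2) = n(n + 2/3).
Evaluating step by step (a_0 = 1):
  n = 1: D(1) = 1(1 + 2/3) = 5/3; numerator = -1(1) = -1; a_1 = (-1)/(5/3) = -3/5
  n = 2: D(2) = 2(2 + 2/3) = 16/3; numerator = -1(-3/5) - 1(1) = -2/5; a_2 = (-2/5)/(16/3) = -3/40
  n = 3: D(3) = 3(3 + 2/3) = 11; numerator = -1(-3/40) - 1(-3/5) = 27/40; a_3 = (27/40)/(11) = 27/440
  n = 4: D(4) = 4(4 + 2/3) = 56/3; numerator = -1(27/440) - 1(-3/40) = 3/220; a_4 = (3/220)/(56/3) = 9/12320

r = -1; a_0 = 1; a_1 = -3/5; a_2 = -3/40; a_3 = 27/440; a_4 = 9/12320


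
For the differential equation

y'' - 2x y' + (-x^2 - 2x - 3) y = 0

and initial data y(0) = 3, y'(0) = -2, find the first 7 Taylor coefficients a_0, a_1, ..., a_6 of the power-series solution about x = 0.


Ansatz: y(x) = sum_{n>=0} a_n x^n, so y'(x) = sum_{n>=1} n a_n x^(n-1) and y''(x) = sum_{n>=2} n(n-1) a_n x^(n-2).
Substitute into P(x) y'' + Q(x) y' + R(x) y = 0 with P(x) = 1, Q(x) = -2x, R(x) = -x^2 - 2x - 3, and match powers of x.
Initial conditions: a_0 = 3, a_1 = -2.
Setting the coefficient of each power of x to zero and solving order by order (substituting the coefficients already found):
  x^0: 2 a_2 - 3 a_0 = 0  ->  2 a_2 = 3 a_0 = 9  ->  a_2 = 9/2
  x^1: 6 a_3 - 5 a_1 - 2 a_0 = 0  ->  6 a_3 = 5 a_1 + 2 a_0 = -4  ->  a_3 = -2/3
  x^2: 12 a_4 - 7 a_2 - 2 a_1 - a_0 = 0  ->  12 a_4 = 7 a_2 + 2 a_1 + a_0 = 61/2  ->  a_4 = 61/24
  x^3: 20 a_5 - 9 a_3 - 2 a_2 - a_1 = 0  ->  20 a_5 = 9 a_3 + 2 a_2 + a_1 = 1  ->  a_5 = 1/20
  x^4: 30 a_6 - 11 a_4 - 2 a_3 - a_2 = 0  ->  30 a_6 = 11 a_4 + 2 a_3 + a_2 = 249/8  ->  a_6 = 83/80
Truncated series: y(x) = 3 - 2 x + (9/2) x^2 - (2/3) x^3 + (61/24) x^4 + (1/20) x^5 + (83/80) x^6 + O(x^7).

a_0 = 3; a_1 = -2; a_2 = 9/2; a_3 = -2/3; a_4 = 61/24; a_5 = 1/20; a_6 = 83/80


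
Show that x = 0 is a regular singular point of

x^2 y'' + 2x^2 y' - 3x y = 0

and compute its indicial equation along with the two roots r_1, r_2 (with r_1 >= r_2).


Divide by x^2 to reach normal form y'' + P_1(x) y' + P_2(x) y = 0 with P_1(x) = 2 and P_2(x) = -3/x.
x = 0 is a singular point because the y-coefficient -3/x has a pole at x = 0.
It is a regular singular point because x P_1(x) = p(x) = 2x and x^2 P_2(x) = q(x) = -3x are polynomials, hence analytic at x = 0.
p(0) = 0,  q(0) = 0.
Indicial equation: r(r-1) + p(0) r + q(0) = 0, i.e. r^2 + (p(0) - 1) r + q(0) = 0, i.e. r^2 - 1 r = 0.
Discriminant: (-1)^2 - 4(0) = 1, so r = (1 ± 1)/2.
Solving: r_1 = 1, r_2 = 0.

indicial: r^2 - 1 r = 0; roots r_1 = 1, r_2 = 0


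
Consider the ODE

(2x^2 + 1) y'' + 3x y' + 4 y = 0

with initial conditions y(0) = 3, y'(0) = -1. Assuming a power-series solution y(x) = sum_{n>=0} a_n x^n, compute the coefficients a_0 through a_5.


Ansatz: y(x) = sum_{n>=0} a_n x^n, so y'(x) = sum_{n>=1} n a_n x^(n-1) and y''(x) = sum_{n>=2} n(n-1) a_n x^(n-2).
Substitute into P(x) y'' + Q(x) y' + R(x) y = 0 with P(x) = 2x^2 + 1, Q(x) = 3x, R(x) = 4, and match powers of x.
Initial conditions: a_0 = 3, a_1 = -1.
Setting the coefficient of each power of x to zero and solving order by order (substituting the coefficients already found):
  x^0: 2 a_2 + 4 a_0 = 0  ->  2 a_2 = -4 a_0 = -12  ->  a_2 = -6
  x^1: 6 a_3 + 7 a_1 = 0  ->  6 a_3 = -7 a_1 = 7  ->  a_3 = 7/6
  x^2: 12 a_4 + 14 a_2 = 0  ->  12 a_4 = -14 a_2 = 84  ->  a_4 = 7
  x^3: 20 a_5 + 25 a_3 = 0  ->  20 a_5 = -25 a_3 = -175/6  ->  a_5 = -35/24
Truncated series: y(x) = 3 - x - 6 x^2 + (7/6) x^3 + 7 x^4 - (35/24) x^5 + O(x^6).

a_0 = 3; a_1 = -1; a_2 = -6; a_3 = 7/6; a_4 = 7; a_5 = -35/24
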